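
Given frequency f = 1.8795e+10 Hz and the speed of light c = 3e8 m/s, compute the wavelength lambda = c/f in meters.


lambda = c / f = 3.0000e+08 / 1.8795e+10 = 0.01596 m

0.01596 m


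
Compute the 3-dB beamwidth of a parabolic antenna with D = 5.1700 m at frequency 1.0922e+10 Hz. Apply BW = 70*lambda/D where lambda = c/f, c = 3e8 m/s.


lambda = c / f = 3.0000e+08 / 1.0922e+10 = 0.02746750 m
BW = 70 * 0.02746750 / 5.1700 = 0.3719 deg

0.3719 deg


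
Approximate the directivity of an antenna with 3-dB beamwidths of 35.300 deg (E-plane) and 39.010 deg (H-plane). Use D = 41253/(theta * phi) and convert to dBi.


D_linear = 41253 / (35.300 * 39.010) = 29.95745
D_dBi = 10 * log10(29.95745) = 14.77 dBi

14.77 dBi


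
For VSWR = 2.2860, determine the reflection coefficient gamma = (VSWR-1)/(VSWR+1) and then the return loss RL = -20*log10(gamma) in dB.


gamma = (2.2860 - 1) / (2.2860 + 1) = 0.3913573
RL = -20 * log10(0.3913573) = 8.149 dB

8.149 dB


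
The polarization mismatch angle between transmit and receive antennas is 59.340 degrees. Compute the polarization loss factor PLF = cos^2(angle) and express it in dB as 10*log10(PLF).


PLF_linear = cos^2(59.340 deg) = 0.2600414
PLF_dB = 10 * log10(0.2600414) = -5.850 dB

-5.850 dB


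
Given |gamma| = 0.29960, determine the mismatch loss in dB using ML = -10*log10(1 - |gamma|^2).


ML = -10 * log10(1 - 0.29960^2) = -10 * log10(0.91023984) = 0.4084 dB

0.4084 dB


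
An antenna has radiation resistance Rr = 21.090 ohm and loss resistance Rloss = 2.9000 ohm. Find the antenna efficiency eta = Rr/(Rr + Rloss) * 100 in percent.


eta = 21.090 / (21.090 + 2.9000) * 100 = 87.91%

87.91%


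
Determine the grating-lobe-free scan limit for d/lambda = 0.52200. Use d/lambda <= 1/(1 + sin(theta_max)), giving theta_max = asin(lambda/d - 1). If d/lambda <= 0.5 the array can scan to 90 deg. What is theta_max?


lambda/d - 1 = 1/0.52200 - 1 = 0.9157088
theta_max = asin(0.9157088) = 66.31 deg

66.31 deg


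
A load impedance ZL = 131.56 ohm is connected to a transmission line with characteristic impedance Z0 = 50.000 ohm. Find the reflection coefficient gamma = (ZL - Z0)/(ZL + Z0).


gamma = (131.56 - 50.000) / (131.56 + 50.000) = 0.4492

0.4492


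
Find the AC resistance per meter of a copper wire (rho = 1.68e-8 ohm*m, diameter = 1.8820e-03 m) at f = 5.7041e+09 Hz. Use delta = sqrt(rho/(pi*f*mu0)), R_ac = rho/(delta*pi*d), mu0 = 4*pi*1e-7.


delta = sqrt(1.68e-8 / (pi * 5.7041e+09 * 4*pi*1e-7)) = 8.637364e-07 m
R_ac = 1.68e-8 / (8.637364e-07 * pi * 1.8820e-03) = 3.290 ohm/m

3.290 ohm/m


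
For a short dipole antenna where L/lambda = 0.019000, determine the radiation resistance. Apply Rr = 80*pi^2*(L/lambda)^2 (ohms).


Rr = 80 * pi^2 * (0.019000)^2 = 80 * 9.869604 * 3.610000e-04 = 0.2850 ohm

0.2850 ohm


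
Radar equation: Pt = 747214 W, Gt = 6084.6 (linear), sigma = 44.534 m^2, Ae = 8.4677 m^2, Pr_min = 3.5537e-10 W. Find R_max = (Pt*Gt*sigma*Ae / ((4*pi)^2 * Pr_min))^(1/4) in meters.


R^4 = 747214*6084.6*44.534*8.4677 / ((4*pi)^2 * 3.5537e-10) = 3.055158e+19
R_max = 3.055158e+19^0.25 = 74346 m

74346 m


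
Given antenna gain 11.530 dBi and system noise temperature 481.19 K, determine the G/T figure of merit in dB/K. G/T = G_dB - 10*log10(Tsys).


G/T = 11.530 - 10*log10(481.19) = 11.530 - 26.82317 = -15.29 dB/K

-15.29 dB/K


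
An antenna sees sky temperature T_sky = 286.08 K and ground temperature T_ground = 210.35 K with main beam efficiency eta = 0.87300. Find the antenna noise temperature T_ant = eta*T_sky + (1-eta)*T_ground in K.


T_ant = 0.87300 * 286.08 + (1 - 0.87300) * 210.35 = 276.5 K

276.5 K


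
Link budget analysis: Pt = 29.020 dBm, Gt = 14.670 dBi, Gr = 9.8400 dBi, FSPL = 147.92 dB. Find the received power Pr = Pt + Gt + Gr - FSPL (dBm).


Pr = 29.020 + 14.670 + 9.8400 - 147.92 = -94.39 dBm

-94.39 dBm


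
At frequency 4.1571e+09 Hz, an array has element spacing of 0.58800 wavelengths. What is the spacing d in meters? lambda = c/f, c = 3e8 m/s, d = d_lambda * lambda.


lambda = c / f = 3.0000e+08 / 4.1571e+09 = 0.07216569 m
d = 0.58800 * 0.07216569 = 0.04243 m

0.04243 m


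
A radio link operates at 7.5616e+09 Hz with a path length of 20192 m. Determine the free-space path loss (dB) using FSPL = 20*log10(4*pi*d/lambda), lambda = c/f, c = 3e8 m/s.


lambda = c / f = 3.0000e+08 / 7.5616e+09 = 0.03967414 m
FSPL = 20 * log10(4*pi*20192/0.03967414) = 136.1 dB

136.1 dB


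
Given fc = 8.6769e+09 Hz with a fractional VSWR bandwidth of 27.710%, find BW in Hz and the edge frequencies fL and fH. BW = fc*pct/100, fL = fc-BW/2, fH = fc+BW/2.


BW = 8.6769e+09 * 27.710/100 = 2.404369e+09 Hz
fL = 8.6769e+09 - 2.404369e+09/2 = 7.475e+09 Hz
fH = 8.6769e+09 + 2.404369e+09/2 = 9.879e+09 Hz

BW=2.404e+09 Hz, fL=7.475e+09 Hz, fH=9.879e+09 Hz


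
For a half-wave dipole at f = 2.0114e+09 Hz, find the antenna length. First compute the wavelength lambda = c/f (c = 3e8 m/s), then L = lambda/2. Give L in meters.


lambda = c / f = 3.0000e+08 / 2.0114e+09 = 0.1491498 m
L = lambda / 2 = 0.1491498 / 2 = 0.07457 m

0.07457 m


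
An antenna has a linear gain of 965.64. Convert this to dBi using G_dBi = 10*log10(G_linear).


G_dBi = 10 * log10(965.64) = 29.85 dBi

29.85 dBi


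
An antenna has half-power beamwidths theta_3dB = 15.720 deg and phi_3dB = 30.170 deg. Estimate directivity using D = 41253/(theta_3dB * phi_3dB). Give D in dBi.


D_linear = 41253 / (15.720 * 30.170) = 86.98166
D_dBi = 10 * log10(86.98166) = 19.39 dBi

19.39 dBi


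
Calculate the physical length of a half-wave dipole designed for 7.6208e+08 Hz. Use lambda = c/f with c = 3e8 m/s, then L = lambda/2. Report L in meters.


lambda = c / f = 3.0000e+08 / 7.6208e+08 = 0.3936595 m
L = lambda / 2 = 0.3936595 / 2 = 0.1968 m

0.1968 m


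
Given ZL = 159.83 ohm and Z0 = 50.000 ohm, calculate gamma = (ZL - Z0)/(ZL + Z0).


gamma = (159.83 - 50.000) / (159.83 + 50.000) = 0.5234

0.5234


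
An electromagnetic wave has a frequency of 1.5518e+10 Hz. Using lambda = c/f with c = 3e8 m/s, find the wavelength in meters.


lambda = c / f = 3.0000e+08 / 1.5518e+10 = 0.01933 m

0.01933 m


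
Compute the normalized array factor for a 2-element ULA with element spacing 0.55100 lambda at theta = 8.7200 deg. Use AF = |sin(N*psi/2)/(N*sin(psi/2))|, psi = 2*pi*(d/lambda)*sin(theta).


psi = 2*pi*0.55100*sin(8.7200 deg) = 0.5248648 rad
AF = |sin(2*0.5248648/2) / (2*sin(0.5248648/2))| = 0.9658

0.9658


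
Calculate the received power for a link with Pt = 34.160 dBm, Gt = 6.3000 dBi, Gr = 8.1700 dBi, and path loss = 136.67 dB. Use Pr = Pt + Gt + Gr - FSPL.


Pr = 34.160 + 6.3000 + 8.1700 - 136.67 = -88.04 dBm

-88.04 dBm


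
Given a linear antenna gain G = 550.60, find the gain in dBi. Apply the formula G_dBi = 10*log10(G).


G_dBi = 10 * log10(550.60) = 27.41 dBi

27.41 dBi


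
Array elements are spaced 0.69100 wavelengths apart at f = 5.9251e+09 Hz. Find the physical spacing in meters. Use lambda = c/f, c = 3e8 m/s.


lambda = c / f = 3.0000e+08 / 5.9251e+09 = 0.05063206 m
d = 0.69100 * 0.05063206 = 0.03499 m

0.03499 m


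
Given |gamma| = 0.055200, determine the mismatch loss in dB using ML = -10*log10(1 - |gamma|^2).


ML = -10 * log10(1 - 0.055200^2) = -10 * log10(0.99695296) = 0.01325 dB

0.01325 dB


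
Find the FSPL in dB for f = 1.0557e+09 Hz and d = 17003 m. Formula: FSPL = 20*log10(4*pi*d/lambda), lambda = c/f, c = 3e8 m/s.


lambda = c / f = 3.0000e+08 / 1.0557e+09 = 0.2841716 m
FSPL = 20 * log10(4*pi*17003/0.2841716) = 117.5 dB

117.5 dB


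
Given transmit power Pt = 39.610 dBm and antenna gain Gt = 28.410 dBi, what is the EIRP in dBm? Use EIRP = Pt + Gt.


EIRP = Pt + Gt = 39.610 + 28.410 = 68.02 dBm

68.02 dBm


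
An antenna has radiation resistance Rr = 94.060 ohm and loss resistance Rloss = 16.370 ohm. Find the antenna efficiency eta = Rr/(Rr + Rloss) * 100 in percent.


eta = 94.060 / (94.060 + 16.370) * 100 = 85.18%

85.18%


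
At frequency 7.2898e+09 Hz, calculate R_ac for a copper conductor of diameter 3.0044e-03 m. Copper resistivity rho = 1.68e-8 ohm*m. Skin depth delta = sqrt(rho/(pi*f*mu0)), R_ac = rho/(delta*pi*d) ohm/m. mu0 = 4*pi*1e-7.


delta = sqrt(1.68e-8 / (pi * 7.2898e+09 * 4*pi*1e-7)) = 7.640415e-07 m
R_ac = 1.68e-8 / (7.640415e-07 * pi * 3.0044e-03) = 2.330 ohm/m

2.330 ohm/m


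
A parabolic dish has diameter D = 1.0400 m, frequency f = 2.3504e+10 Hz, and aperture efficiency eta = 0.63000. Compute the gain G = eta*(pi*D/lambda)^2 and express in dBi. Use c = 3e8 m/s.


lambda = c / f = 3.0000e+08 / 2.3504e+10 = 0.01276378 m
G_linear = 0.63000 * (pi * 1.0400 / 0.01276378)^2 = 41280.82
G_dBi = 10 * log10(41280.82) = 46.16 dBi

46.16 dBi


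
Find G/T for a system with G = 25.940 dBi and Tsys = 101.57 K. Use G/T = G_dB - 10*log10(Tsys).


G/T = 25.940 - 10*log10(101.57) = 25.940 - 20.06765 = 5.872 dB/K

5.872 dB/K


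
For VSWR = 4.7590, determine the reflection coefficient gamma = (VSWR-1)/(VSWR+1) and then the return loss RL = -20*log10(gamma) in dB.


gamma = (4.7590 - 1) / (4.7590 + 1) = 0.6527175
RL = -20 * log10(0.6527175) = 3.705 dB

3.705 dB


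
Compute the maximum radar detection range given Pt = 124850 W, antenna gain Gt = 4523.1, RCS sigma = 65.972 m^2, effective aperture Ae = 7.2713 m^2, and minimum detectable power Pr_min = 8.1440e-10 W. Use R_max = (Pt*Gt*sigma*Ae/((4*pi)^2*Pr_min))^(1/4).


R^4 = 124850*4523.1*65.972*7.2713 / ((4*pi)^2 * 8.1440e-10) = 2.106391e+18
R_max = 2.106391e+18^0.25 = 38096 m

38096 m


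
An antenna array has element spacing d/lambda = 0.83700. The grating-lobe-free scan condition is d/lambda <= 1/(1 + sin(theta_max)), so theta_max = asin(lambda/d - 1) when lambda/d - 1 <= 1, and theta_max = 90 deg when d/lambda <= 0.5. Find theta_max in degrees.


lambda/d - 1 = 1/0.83700 - 1 = 0.1947431
theta_max = asin(0.1947431) = 11.23 deg

11.23 deg


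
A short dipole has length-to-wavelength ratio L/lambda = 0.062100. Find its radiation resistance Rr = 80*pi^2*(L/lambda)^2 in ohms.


Rr = 80 * pi^2 * (0.062100)^2 = 80 * 9.869604 * 3.856410e-03 = 3.045 ohm

3.045 ohm


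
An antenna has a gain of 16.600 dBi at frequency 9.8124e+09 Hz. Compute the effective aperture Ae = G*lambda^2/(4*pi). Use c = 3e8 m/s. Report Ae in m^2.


lambda = c / f = 3.0000e+08 / 9.8124e+09 = 0.03057356 m
G_linear = 10^(16.600/10) = 45.70882
Ae = G_linear * lambda^2 / (4*pi) = 45.70882 * 0.03057356^2 / (4*pi) = 3.400e-03 m^2

3.400e-03 m^2


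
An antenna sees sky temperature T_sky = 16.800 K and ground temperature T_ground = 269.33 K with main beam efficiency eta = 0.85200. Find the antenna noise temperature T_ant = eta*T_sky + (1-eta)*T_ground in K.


T_ant = 0.85200 * 16.800 + (1 - 0.85200) * 269.33 = 54.17 K

54.17 K


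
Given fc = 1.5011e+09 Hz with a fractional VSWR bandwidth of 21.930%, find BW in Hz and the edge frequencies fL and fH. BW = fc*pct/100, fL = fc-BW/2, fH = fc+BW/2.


BW = 1.5011e+09 * 21.930/100 = 3.291912e+08 Hz
fL = 1.5011e+09 - 3.291912e+08/2 = 1.337e+09 Hz
fH = 1.5011e+09 + 3.291912e+08/2 = 1.666e+09 Hz

BW=3.292e+08 Hz, fL=1.337e+09 Hz, fH=1.666e+09 Hz


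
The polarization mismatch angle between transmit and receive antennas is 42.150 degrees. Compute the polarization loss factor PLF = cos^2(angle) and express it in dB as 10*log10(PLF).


PLF_linear = cos^2(42.150 deg) = 0.5496599
PLF_dB = 10 * log10(0.5496599) = -2.599 dB

-2.599 dB


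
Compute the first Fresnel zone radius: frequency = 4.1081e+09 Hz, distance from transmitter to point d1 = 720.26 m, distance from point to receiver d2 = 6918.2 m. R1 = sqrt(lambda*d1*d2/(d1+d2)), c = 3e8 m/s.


lambda = c / f = 3.0000e+08 / 4.1081e+09 = 0.07302646 m
R1 = sqrt(0.07302646 * 720.26 * 6918.2 / (720.26 + 6918.2)) = 6.902 m

6.902 m


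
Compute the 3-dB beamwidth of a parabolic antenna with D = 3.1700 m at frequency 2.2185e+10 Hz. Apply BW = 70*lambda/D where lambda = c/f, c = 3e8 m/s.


lambda = c / f = 3.0000e+08 / 2.2185e+10 = 0.01352265 m
BW = 70 * 0.01352265 / 3.1700 = 0.2986 deg

0.2986 deg


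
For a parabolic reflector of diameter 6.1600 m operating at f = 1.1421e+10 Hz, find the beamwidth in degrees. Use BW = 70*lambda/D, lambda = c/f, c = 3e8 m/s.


lambda = c / f = 3.0000e+08 / 1.1421e+10 = 0.02626740 m
BW = 70 * 0.02626740 / 6.1600 = 0.2985 deg

0.2985 deg


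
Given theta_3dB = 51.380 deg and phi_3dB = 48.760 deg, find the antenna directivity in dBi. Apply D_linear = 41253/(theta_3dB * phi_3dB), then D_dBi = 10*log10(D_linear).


D_linear = 41253 / (51.380 * 48.760) = 16.46637
D_dBi = 10 * log10(16.46637) = 12.17 dBi

12.17 dBi


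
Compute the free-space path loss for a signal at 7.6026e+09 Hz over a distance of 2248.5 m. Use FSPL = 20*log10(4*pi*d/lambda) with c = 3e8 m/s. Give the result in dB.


lambda = c / f = 3.0000e+08 / 7.6026e+09 = 0.03946018 m
FSPL = 20 * log10(4*pi*2248.5/0.03946018) = 117.1 dB

117.1 dB


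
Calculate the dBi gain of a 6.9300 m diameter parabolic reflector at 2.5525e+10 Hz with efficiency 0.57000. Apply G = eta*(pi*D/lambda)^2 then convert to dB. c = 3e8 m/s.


lambda = c / f = 3.0000e+08 / 2.5525e+10 = 0.01175318 m
G_linear = 0.57000 * (pi * 6.9300 / 0.01175318)^2 = 1.955826e+06
G_dBi = 10 * log10(1.955826e+06) = 62.91 dBi

62.91 dBi


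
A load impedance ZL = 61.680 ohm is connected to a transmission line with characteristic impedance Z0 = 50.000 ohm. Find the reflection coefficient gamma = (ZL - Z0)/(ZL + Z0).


gamma = (61.680 - 50.000) / (61.680 + 50.000) = 0.1046

0.1046


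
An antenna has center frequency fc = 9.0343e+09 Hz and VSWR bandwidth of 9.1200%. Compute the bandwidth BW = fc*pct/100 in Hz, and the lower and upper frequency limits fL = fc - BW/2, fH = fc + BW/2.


BW = 9.0343e+09 * 9.1200/100 = 8.239282e+08 Hz
fL = 9.0343e+09 - 8.239282e+08/2 = 8.622e+09 Hz
fH = 9.0343e+09 + 8.239282e+08/2 = 9.446e+09 Hz

BW=8.239e+08 Hz, fL=8.622e+09 Hz, fH=9.446e+09 Hz


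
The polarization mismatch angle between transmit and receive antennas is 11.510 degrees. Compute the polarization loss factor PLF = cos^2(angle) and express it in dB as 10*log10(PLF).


PLF_linear = cos^2(11.510 deg) = 0.9601842
PLF_dB = 10 * log10(0.9601842) = -0.1765 dB

-0.1765 dB


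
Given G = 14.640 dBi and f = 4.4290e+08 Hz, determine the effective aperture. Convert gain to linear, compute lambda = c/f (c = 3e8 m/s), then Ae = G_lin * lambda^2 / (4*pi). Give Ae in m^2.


lambda = c / f = 3.0000e+08 / 4.4290e+08 = 0.6773538 m
G_linear = 10^(14.640/10) = 29.10717
Ae = G_linear * lambda^2 / (4*pi) = 29.10717 * 0.6773538^2 / (4*pi) = 1.063 m^2

1.063 m^2


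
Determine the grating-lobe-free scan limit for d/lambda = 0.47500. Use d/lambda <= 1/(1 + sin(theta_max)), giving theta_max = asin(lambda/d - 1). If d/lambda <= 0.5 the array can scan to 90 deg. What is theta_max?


lambda/d - 1 = 1/0.47500 - 1 = 1.105263 >= 1
d/lambda <= 0.5, so the array can scan to endfire without grating lobes: theta_max = 90 deg

90 deg


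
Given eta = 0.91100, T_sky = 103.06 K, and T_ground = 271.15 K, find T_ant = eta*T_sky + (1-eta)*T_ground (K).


T_ant = 0.91100 * 103.06 + (1 - 0.91100) * 271.15 = 118.0 K

118.0 K


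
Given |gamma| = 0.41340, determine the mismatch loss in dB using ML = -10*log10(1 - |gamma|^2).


ML = -10 * log10(1 - 0.41340^2) = -10 * log10(0.82910044) = 0.8139 dB

0.8139 dB


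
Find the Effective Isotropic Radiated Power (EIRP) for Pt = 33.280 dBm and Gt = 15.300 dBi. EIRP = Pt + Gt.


EIRP = Pt + Gt = 33.280 + 15.300 = 48.58 dBm

48.58 dBm


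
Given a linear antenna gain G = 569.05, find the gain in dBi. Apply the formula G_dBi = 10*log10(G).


G_dBi = 10 * log10(569.05) = 27.55 dBi

27.55 dBi


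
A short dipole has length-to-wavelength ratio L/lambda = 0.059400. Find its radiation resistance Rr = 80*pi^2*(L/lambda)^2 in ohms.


Rr = 80 * pi^2 * (0.059400)^2 = 80 * 9.869604 * 3.528360e-03 = 2.786 ohm

2.786 ohm


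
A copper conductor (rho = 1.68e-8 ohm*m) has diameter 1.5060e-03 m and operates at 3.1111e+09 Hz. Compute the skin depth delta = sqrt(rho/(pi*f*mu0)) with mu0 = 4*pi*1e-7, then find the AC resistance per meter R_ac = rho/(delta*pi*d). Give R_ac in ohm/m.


delta = sqrt(1.68e-8 / (pi * 3.1111e+09 * 4*pi*1e-7)) = 1.169547e-06 m
R_ac = 1.68e-8 / (1.169547e-06 * pi * 1.5060e-03) = 3.036 ohm/m

3.036 ohm/m


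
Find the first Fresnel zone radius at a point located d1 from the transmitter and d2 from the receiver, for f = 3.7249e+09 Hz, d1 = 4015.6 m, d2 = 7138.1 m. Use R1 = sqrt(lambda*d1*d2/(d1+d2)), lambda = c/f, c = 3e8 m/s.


lambda = c / f = 3.0000e+08 / 3.7249e+09 = 0.08053907 m
R1 = sqrt(0.08053907 * 4015.6 * 7138.1 / (4015.6 + 7138.1)) = 14.39 m

14.39 m


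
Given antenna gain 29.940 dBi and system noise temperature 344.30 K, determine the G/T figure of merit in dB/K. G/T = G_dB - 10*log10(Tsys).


G/T = 29.940 - 10*log10(344.30) = 29.940 - 25.36937 = 4.571 dB/K

4.571 dB/K


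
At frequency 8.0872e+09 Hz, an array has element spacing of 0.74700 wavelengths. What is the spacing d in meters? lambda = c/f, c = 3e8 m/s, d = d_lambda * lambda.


lambda = c / f = 3.0000e+08 / 8.0872e+09 = 0.03709566 m
d = 0.74700 * 0.03709566 = 0.02771 m

0.02771 m


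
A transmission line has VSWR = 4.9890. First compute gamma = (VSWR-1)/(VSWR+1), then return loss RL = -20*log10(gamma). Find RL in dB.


gamma = (4.9890 - 1) / (4.9890 + 1) = 0.6660544
RL = -20 * log10(0.6660544) = 3.530 dB

3.530 dB


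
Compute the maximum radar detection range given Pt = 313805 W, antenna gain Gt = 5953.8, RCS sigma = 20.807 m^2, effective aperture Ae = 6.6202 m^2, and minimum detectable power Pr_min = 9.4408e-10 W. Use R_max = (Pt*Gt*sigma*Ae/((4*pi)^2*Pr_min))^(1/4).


R^4 = 313805*5953.8*20.807*6.6202 / ((4*pi)^2 * 9.4408e-10) = 1.726260e+18
R_max = 1.726260e+18^0.25 = 36247 m

36247 m


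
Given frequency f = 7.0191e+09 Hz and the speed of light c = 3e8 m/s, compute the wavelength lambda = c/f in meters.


lambda = c / f = 3.0000e+08 / 7.0191e+09 = 0.04274 m

0.04274 m


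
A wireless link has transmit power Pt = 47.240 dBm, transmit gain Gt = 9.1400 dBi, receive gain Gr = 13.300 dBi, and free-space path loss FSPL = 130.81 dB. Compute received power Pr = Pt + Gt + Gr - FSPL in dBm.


Pr = 47.240 + 9.1400 + 13.300 - 130.81 = -61.13 dBm

-61.13 dBm


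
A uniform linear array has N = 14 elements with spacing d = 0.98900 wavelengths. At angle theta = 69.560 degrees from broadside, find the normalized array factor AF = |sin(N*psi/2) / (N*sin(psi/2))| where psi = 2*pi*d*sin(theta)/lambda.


psi = 2*pi*0.98900*sin(69.560 deg) = 5.822823 rad
AF = |sin(14*5.822823/2) / (14*sin(5.822823/2))| = 0.02531

0.02531


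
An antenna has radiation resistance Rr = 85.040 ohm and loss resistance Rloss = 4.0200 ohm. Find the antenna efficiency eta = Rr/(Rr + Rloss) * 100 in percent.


eta = 85.040 / (85.040 + 4.0200) * 100 = 95.49%

95.49%


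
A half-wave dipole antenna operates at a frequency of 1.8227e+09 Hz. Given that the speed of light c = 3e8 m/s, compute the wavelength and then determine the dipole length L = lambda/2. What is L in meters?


lambda = c / f = 3.0000e+08 / 1.8227e+09 = 0.1645910 m
L = lambda / 2 = 0.1645910 / 2 = 0.08230 m

0.08230 m


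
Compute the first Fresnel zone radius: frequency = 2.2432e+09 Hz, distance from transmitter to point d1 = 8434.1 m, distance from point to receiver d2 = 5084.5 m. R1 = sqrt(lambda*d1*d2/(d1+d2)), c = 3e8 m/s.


lambda = c / f = 3.0000e+08 / 2.2432e+09 = 0.1337375 m
R1 = sqrt(0.1337375 * 8434.1 * 5084.5 / (8434.1 + 5084.5)) = 20.60 m

20.60 m


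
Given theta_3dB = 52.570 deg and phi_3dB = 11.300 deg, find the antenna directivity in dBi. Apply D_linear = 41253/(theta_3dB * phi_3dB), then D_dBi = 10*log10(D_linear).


D_linear = 41253 / (52.570 * 11.300) = 69.44470
D_dBi = 10 * log10(69.44470) = 18.42 dBi

18.42 dBi


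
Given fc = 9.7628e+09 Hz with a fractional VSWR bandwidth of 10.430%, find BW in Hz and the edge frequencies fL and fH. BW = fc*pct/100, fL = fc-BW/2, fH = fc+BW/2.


BW = 9.7628e+09 * 10.430/100 = 1.018260e+09 Hz
fL = 9.7628e+09 - 1.018260e+09/2 = 9.254e+09 Hz
fH = 9.7628e+09 + 1.018260e+09/2 = 1.027e+10 Hz

BW=1.018e+09 Hz, fL=9.254e+09 Hz, fH=1.027e+10 Hz


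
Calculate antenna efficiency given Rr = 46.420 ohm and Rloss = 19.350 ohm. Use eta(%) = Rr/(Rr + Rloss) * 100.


eta = 46.420 / (46.420 + 19.350) * 100 = 70.58%

70.58%


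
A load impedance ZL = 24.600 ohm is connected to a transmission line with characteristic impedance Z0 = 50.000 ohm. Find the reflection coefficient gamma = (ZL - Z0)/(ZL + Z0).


gamma = (24.600 - 50.000) / (24.600 + 50.000) = -0.3405

-0.3405


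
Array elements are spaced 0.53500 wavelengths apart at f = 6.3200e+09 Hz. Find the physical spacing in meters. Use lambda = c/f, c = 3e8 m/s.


lambda = c / f = 3.0000e+08 / 6.3200e+09 = 0.04746835 m
d = 0.53500 * 0.04746835 = 0.02540 m

0.02540 m


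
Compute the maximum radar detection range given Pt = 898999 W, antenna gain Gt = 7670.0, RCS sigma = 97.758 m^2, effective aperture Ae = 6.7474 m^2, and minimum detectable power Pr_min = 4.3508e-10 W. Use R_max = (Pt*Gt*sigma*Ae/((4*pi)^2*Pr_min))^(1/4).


R^4 = 898999*7670.0*97.758*6.7474 / ((4*pi)^2 * 4.3508e-10) = 6.619947e+19
R_max = 6.619947e+19^0.25 = 90201 m

90201 m


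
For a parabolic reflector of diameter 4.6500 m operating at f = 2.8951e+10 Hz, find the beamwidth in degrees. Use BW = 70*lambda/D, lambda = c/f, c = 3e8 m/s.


lambda = c / f = 3.0000e+08 / 2.8951e+10 = 0.01036234 m
BW = 70 * 0.01036234 / 4.6500 = 0.1560 deg

0.1560 deg


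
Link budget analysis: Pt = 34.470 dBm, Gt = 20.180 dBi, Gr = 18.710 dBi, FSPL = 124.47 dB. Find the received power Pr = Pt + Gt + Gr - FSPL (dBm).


Pr = 34.470 + 20.180 + 18.710 - 124.47 = -51.11 dBm

-51.11 dBm


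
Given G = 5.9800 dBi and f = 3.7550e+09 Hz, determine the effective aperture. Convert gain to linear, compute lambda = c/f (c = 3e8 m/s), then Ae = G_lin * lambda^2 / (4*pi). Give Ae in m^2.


lambda = c / f = 3.0000e+08 / 3.7550e+09 = 0.07989348 m
G_linear = 10^(5.9800/10) = 3.962780
Ae = G_linear * lambda^2 / (4*pi) = 3.962780 * 0.07989348^2 / (4*pi) = 2.013e-03 m^2

2.013e-03 m^2


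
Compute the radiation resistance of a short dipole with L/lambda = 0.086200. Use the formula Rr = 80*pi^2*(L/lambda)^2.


Rr = 80 * pi^2 * (0.086200)^2 = 80 * 9.869604 * 7.430440e-03 = 5.867 ohm

5.867 ohm


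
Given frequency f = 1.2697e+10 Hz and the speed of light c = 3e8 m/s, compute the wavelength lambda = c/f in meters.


lambda = c / f = 3.0000e+08 / 1.2697e+10 = 0.02363 m

0.02363 m


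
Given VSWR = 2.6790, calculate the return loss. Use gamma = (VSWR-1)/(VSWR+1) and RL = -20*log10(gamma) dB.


gamma = (2.6790 - 1) / (2.6790 + 1) = 0.4563740
RL = -20 * log10(0.4563740) = 6.814 dB

6.814 dB


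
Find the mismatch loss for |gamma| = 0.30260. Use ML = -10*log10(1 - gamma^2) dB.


ML = -10 * log10(1 - 0.30260^2) = -10 * log10(0.90843324) = 0.4171 dB

0.4171 dB


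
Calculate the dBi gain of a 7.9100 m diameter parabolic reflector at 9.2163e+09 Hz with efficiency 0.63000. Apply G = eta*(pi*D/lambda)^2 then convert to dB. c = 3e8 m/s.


lambda = c / f = 3.0000e+08 / 9.2163e+09 = 0.03255102 m
G_linear = 0.63000 * (pi * 7.9100 / 0.03255102)^2 = 367167.4
G_dBi = 10 * log10(367167.4) = 55.65 dBi

55.65 dBi


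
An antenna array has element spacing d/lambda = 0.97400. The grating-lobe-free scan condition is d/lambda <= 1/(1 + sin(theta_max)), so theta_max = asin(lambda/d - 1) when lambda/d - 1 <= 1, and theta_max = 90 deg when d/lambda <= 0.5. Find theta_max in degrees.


lambda/d - 1 = 1/0.97400 - 1 = 0.02669405
theta_max = asin(0.02669405) = 1.530 deg

1.530 deg


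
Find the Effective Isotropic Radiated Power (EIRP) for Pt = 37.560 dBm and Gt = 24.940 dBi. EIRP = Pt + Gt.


EIRP = Pt + Gt = 37.560 + 24.940 = 62.50 dBm

62.50 dBm


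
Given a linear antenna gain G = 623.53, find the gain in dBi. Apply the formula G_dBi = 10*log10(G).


G_dBi = 10 * log10(623.53) = 27.95 dBi

27.95 dBi


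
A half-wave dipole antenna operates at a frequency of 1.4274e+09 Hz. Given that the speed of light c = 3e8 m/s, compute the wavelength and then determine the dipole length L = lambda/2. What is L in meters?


lambda = c / f = 3.0000e+08 / 1.4274e+09 = 0.2101723 m
L = lambda / 2 = 0.2101723 / 2 = 0.1051 m

0.1051 m


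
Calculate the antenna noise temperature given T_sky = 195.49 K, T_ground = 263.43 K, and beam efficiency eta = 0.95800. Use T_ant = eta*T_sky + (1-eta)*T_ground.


T_ant = 0.95800 * 195.49 + (1 - 0.95800) * 263.43 = 198.3 K

198.3 K


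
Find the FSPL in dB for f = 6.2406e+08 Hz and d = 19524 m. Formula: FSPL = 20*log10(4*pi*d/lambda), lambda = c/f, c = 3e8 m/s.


lambda = c / f = 3.0000e+08 / 6.2406e+08 = 0.4807230 m
FSPL = 20 * log10(4*pi*19524/0.4807230) = 114.2 dB

114.2 dB


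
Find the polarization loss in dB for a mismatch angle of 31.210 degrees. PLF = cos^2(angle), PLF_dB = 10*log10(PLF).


PLF_linear = cos^2(31.210 deg) = 0.7314933
PLF_dB = 10 * log10(0.7314933) = -1.358 dB

-1.358 dB


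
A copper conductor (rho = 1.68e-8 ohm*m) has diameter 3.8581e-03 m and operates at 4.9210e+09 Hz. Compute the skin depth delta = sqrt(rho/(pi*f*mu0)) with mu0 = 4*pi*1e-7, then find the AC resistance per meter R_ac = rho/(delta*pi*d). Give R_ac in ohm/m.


delta = sqrt(1.68e-8 / (pi * 4.9210e+09 * 4*pi*1e-7)) = 9.299254e-07 m
R_ac = 1.68e-8 / (9.299254e-07 * pi * 3.8581e-03) = 1.491 ohm/m

1.491 ohm/m


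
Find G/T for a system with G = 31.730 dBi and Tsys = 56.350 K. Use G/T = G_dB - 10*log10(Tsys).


G/T = 31.730 - 10*log10(56.350) = 31.730 - 17.50894 = 14.22 dB/K

14.22 dB/K


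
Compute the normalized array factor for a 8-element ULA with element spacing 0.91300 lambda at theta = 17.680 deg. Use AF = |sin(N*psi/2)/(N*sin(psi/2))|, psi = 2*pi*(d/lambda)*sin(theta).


psi = 2*pi*0.91300*sin(17.680 deg) = 1.742193 rad
AF = |sin(8*1.742193/2) / (8*sin(1.742193/2))| = 0.1034

0.1034


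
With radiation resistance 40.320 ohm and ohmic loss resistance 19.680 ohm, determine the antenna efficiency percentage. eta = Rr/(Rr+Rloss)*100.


eta = 40.320 / (40.320 + 19.680) * 100 = 67.20%

67.20%


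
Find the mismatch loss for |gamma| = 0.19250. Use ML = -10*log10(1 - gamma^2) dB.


ML = -10 * log10(1 - 0.19250^2) = -10 * log10(0.96294375) = 0.1640 dB

0.1640 dB


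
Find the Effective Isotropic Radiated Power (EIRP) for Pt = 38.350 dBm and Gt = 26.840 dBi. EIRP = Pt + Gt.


EIRP = Pt + Gt = 38.350 + 26.840 = 65.19 dBm

65.19 dBm


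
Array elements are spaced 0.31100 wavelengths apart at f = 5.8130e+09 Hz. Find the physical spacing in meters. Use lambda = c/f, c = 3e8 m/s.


lambda = c / f = 3.0000e+08 / 5.8130e+09 = 0.05160846 m
d = 0.31100 * 0.05160846 = 0.01605 m

0.01605 m


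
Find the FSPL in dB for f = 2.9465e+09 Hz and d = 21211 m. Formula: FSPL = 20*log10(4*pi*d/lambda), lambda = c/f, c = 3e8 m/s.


lambda = c / f = 3.0000e+08 / 2.9465e+09 = 0.1018157 m
FSPL = 20 * log10(4*pi*21211/0.1018157) = 128.4 dB

128.4 dB


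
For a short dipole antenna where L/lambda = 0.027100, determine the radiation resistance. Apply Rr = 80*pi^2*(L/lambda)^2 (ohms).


Rr = 80 * pi^2 * (0.027100)^2 = 80 * 9.869604 * 7.344100e-04 = 0.5799 ohm

0.5799 ohm


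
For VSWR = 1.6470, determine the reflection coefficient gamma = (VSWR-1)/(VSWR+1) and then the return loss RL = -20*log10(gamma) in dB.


gamma = (1.6470 - 1) / (1.6470 + 1) = 0.2444277
RL = -20 * log10(0.2444277) = 12.24 dB

12.24 dB


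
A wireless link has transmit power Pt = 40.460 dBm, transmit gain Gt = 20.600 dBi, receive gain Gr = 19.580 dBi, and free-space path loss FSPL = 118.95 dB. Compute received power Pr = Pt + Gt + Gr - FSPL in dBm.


Pr = 40.460 + 20.600 + 19.580 - 118.95 = -38.31 dBm

-38.31 dBm


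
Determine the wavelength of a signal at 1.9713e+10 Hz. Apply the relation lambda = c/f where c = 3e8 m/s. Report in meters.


lambda = c / f = 3.0000e+08 / 1.9713e+10 = 0.01522 m

0.01522 m


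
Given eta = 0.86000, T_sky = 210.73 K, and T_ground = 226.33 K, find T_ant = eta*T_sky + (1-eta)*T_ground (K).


T_ant = 0.86000 * 210.73 + (1 - 0.86000) * 226.33 = 212.9 K

212.9 K


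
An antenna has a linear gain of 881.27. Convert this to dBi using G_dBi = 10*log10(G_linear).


G_dBi = 10 * log10(881.27) = 29.45 dBi

29.45 dBi


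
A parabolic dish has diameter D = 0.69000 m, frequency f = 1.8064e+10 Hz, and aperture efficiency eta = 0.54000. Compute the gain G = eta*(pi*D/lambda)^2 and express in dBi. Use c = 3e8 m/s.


lambda = c / f = 3.0000e+08 / 1.8064e+10 = 0.01660762 m
G_linear = 0.54000 * (pi * 0.69000 / 0.01660762)^2 = 9199.768
G_dBi = 10 * log10(9199.768) = 39.64 dBi

39.64 dBi


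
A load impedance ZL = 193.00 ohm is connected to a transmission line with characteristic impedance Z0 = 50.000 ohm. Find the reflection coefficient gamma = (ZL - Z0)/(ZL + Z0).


gamma = (193.00 - 50.000) / (193.00 + 50.000) = 0.5885

0.5885


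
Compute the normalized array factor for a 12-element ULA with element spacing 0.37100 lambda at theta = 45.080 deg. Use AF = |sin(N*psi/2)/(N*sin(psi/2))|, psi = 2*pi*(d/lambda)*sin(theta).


psi = 2*pi*0.37100*sin(45.080 deg) = 1.650609 rad
AF = |sin(12*1.650609/2) / (12*sin(1.650609/2))| = 0.05226

0.05226


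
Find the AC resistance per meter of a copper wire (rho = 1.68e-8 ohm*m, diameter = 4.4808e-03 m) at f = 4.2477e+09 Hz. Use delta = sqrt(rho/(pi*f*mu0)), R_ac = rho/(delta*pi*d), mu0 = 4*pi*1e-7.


delta = sqrt(1.68e-8 / (pi * 4.2477e+09 * 4*pi*1e-7)) = 1.000917e-06 m
R_ac = 1.68e-8 / (1.000917e-06 * pi * 4.4808e-03) = 1.192 ohm/m

1.192 ohm/m


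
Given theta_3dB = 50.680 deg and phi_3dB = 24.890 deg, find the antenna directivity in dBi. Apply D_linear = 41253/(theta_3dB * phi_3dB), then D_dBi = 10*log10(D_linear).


D_linear = 41253 / (50.680 * 24.890) = 32.70348
D_dBi = 10 * log10(32.70348) = 15.15 dBi

15.15 dBi


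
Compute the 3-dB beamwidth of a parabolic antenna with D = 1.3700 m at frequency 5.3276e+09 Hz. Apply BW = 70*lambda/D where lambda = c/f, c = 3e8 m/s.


lambda = c / f = 3.0000e+08 / 5.3276e+09 = 0.05631053 m
BW = 70 * 0.05631053 / 1.3700 = 2.877 deg

2.877 deg


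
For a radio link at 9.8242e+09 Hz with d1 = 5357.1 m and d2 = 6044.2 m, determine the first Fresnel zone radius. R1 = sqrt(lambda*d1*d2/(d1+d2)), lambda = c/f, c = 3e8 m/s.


lambda = c / f = 3.0000e+08 / 9.8242e+09 = 0.03053684 m
R1 = sqrt(0.03053684 * 5357.1 * 6044.2 / (5357.1 + 6044.2)) = 9.313 m

9.313 m


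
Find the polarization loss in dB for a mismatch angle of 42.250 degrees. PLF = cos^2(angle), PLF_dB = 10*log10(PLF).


PLF_linear = cos^2(42.250 deg) = 0.5479229
PLF_dB = 10 * log10(0.5479229) = -2.613 dB

-2.613 dB


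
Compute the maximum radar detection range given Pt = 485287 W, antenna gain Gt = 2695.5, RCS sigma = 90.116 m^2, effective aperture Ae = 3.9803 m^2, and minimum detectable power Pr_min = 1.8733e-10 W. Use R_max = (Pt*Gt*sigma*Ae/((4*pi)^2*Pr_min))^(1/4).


R^4 = 485287*2695.5*90.116*3.9803 / ((4*pi)^2 * 1.8733e-10) = 1.586093e+19
R_max = 1.586093e+19^0.25 = 63108 m

63108 m


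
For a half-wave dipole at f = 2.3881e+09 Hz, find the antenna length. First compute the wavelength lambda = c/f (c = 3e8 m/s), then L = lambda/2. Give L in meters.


lambda = c / f = 3.0000e+08 / 2.3881e+09 = 0.1256229 m
L = lambda / 2 = 0.1256229 / 2 = 0.06281 m

0.06281 m


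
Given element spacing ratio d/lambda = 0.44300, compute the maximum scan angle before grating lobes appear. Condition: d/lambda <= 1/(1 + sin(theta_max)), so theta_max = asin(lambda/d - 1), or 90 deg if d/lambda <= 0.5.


lambda/d - 1 = 1/0.44300 - 1 = 1.257336 >= 1
d/lambda <= 0.5, so the array can scan to endfire without grating lobes: theta_max = 90 deg

90 deg


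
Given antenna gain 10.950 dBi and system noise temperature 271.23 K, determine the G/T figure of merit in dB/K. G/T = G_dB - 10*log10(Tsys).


G/T = 10.950 - 10*log10(271.23) = 10.950 - 24.33338 = -13.38 dB/K

-13.38 dB/K


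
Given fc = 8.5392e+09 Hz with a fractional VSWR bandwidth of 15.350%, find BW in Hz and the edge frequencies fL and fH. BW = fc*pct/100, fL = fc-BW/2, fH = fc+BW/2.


BW = 8.5392e+09 * 15.350/100 = 1.310767e+09 Hz
fL = 8.5392e+09 - 1.310767e+09/2 = 7.884e+09 Hz
fH = 8.5392e+09 + 1.310767e+09/2 = 9.195e+09 Hz

BW=1.311e+09 Hz, fL=7.884e+09 Hz, fH=9.195e+09 Hz


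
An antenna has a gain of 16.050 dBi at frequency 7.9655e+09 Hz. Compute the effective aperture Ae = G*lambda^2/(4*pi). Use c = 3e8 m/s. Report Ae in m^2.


lambda = c / f = 3.0000e+08 / 7.9655e+09 = 0.03766242 m
G_linear = 10^(16.050/10) = 40.27170
Ae = G_linear * lambda^2 / (4*pi) = 40.27170 * 0.03766242^2 / (4*pi) = 4.546e-03 m^2

4.546e-03 m^2


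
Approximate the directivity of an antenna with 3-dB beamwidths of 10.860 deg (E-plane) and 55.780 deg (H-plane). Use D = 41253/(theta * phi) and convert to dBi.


D_linear = 41253 / (10.860 * 55.780) = 68.10001
D_dBi = 10 * log10(68.10001) = 18.33 dBi

18.33 dBi


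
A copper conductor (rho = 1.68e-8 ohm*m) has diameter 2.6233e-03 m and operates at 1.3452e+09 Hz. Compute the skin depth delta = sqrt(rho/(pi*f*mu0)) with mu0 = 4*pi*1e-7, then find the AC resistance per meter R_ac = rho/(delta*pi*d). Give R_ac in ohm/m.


delta = sqrt(1.68e-8 / (pi * 1.3452e+09 * 4*pi*1e-7)) = 1.778613e-06 m
R_ac = 1.68e-8 / (1.778613e-06 * pi * 2.6233e-03) = 1.146 ohm/m

1.146 ohm/m


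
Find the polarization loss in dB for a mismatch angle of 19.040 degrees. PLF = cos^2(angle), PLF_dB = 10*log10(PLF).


PLF_linear = cos^2(19.040 deg) = 0.8935752
PLF_dB = 10 * log10(0.8935752) = -0.4887 dB

-0.4887 dB


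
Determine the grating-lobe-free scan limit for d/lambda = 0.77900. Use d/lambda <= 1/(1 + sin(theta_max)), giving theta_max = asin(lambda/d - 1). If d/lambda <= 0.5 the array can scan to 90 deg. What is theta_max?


lambda/d - 1 = 1/0.77900 - 1 = 0.2836970
theta_max = asin(0.2836970) = 16.48 deg

16.48 deg


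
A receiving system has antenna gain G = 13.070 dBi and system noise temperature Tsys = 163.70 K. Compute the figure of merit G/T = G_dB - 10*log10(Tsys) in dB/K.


G/T = 13.070 - 10*log10(163.70) = 13.070 - 22.14049 = -9.070 dB/K

-9.070 dB/K


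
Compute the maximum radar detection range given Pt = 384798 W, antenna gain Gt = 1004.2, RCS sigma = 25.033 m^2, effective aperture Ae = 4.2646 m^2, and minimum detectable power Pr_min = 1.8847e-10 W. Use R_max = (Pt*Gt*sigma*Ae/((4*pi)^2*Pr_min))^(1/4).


R^4 = 384798*1004.2*25.033*4.2646 / ((4*pi)^2 * 1.8847e-10) = 1.386061e+18
R_max = 1.386061e+18^0.25 = 34312 m

34312 m


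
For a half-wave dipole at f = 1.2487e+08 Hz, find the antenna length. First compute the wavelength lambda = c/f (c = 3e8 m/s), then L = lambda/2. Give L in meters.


lambda = c / f = 3.0000e+08 / 1.2487e+08 = 2.402499 m
L = lambda / 2 = 2.402499 / 2 = 1.201 m

1.201 m


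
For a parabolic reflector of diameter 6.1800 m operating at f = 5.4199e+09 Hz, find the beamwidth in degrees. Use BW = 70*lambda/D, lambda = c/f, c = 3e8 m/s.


lambda = c / f = 3.0000e+08 / 5.4199e+09 = 0.05535157 m
BW = 70 * 0.05535157 / 6.1800 = 0.6270 deg

0.6270 deg


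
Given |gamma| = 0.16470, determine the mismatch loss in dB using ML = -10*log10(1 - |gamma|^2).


ML = -10 * log10(1 - 0.16470^2) = -10 * log10(0.97287391) = 0.1194 dB

0.1194 dB


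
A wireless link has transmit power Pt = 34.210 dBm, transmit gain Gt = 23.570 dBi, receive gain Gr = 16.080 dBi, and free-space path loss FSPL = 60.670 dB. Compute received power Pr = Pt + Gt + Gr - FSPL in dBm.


Pr = 34.210 + 23.570 + 16.080 - 60.670 = 13.19 dBm

13.19 dBm


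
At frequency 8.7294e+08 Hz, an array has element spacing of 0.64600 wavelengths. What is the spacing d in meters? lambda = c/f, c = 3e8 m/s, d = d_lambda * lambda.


lambda = c / f = 3.0000e+08 / 8.7294e+08 = 0.3436662 m
d = 0.64600 * 0.3436662 = 0.2220 m

0.2220 m


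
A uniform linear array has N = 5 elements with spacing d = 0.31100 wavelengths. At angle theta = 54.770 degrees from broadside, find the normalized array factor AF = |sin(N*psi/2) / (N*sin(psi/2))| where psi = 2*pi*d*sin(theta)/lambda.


psi = 2*pi*0.31100*sin(54.770 deg) = 1.596169 rad
AF = |sin(5*1.596169/2) / (5*sin(1.596169/2))| = 0.2096

0.2096


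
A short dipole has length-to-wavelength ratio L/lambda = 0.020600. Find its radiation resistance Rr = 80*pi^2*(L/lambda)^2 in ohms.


Rr = 80 * pi^2 * (0.020600)^2 = 80 * 9.869604 * 4.243600e-04 = 0.3351 ohm

0.3351 ohm


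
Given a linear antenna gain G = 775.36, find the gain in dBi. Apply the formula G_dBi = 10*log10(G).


G_dBi = 10 * log10(775.36) = 28.90 dBi

28.90 dBi


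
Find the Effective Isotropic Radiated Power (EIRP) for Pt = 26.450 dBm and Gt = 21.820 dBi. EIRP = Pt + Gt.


EIRP = Pt + Gt = 26.450 + 21.820 = 48.27 dBm

48.27 dBm


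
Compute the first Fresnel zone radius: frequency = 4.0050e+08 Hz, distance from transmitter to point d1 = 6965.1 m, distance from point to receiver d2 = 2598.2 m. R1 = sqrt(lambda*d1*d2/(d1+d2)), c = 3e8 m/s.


lambda = c / f = 3.0000e+08 / 4.0050e+08 = 0.7490637 m
R1 = sqrt(0.7490637 * 6965.1 * 2598.2 / (6965.1 + 2598.2)) = 37.65 m

37.65 m


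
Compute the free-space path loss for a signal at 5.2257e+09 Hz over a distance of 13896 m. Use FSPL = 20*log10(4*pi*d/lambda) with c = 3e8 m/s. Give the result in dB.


lambda = c / f = 3.0000e+08 / 5.2257e+09 = 0.05740858 m
FSPL = 20 * log10(4*pi*13896/0.05740858) = 129.7 dB

129.7 dB


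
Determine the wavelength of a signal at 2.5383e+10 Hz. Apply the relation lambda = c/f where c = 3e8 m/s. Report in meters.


lambda = c / f = 3.0000e+08 / 2.5383e+10 = 0.01182 m

0.01182 m


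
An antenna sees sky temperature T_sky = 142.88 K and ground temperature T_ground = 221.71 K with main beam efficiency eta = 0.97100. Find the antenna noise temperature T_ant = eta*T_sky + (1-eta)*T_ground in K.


T_ant = 0.97100 * 142.88 + (1 - 0.97100) * 221.71 = 145.2 K

145.2 K


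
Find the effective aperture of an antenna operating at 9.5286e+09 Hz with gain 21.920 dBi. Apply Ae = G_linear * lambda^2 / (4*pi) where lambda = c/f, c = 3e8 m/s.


lambda = c / f = 3.0000e+08 / 9.5286e+09 = 0.03148416 m
G_linear = 10^(21.920/10) = 155.5966
Ae = G_linear * lambda^2 / (4*pi) = 155.5966 * 0.03148416^2 / (4*pi) = 0.01227 m^2

0.01227 m^2


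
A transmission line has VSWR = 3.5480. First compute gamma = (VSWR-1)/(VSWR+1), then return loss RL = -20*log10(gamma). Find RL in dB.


gamma = (3.5480 - 1) / (3.5480 + 1) = 0.5602463
RL = -20 * log10(0.5602463) = 5.032 dB

5.032 dB


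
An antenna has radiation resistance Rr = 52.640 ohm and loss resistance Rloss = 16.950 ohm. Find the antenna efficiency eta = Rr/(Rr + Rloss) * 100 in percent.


eta = 52.640 / (52.640 + 16.950) * 100 = 75.64%

75.64%


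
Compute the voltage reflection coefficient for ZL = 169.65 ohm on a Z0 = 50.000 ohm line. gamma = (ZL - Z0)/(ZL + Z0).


gamma = (169.65 - 50.000) / (169.65 + 50.000) = 0.5447

0.5447


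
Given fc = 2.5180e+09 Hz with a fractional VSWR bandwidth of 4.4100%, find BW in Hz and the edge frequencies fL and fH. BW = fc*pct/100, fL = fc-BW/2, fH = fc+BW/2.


BW = 2.5180e+09 * 4.4100/100 = 1.110438e+08 Hz
fL = 2.5180e+09 - 1.110438e+08/2 = 2.462e+09 Hz
fH = 2.5180e+09 + 1.110438e+08/2 = 2.574e+09 Hz

BW=1.110e+08 Hz, fL=2.462e+09 Hz, fH=2.574e+09 Hz


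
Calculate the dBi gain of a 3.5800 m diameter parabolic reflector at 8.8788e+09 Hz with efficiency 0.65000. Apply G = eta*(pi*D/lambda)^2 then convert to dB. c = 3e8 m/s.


lambda = c / f = 3.0000e+08 / 8.8788e+09 = 0.03378835 m
G_linear = 0.65000 * (pi * 3.5800 / 0.03378835)^2 = 72018.68
G_dBi = 10 * log10(72018.68) = 48.57 dBi

48.57 dBi
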